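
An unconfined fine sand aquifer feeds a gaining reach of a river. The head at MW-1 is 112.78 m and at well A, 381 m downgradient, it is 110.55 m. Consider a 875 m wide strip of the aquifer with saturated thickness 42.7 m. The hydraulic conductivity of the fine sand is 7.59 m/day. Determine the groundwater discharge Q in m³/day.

Cross-sectional area A = 875 × 42.7 = 37362 m².
Hydraulic gradient i = (112.78 − 110.55) / 381 = 2.23 / 381 = 0.005853.
Darcy's law: Q = K · A · i = 7.590 × 37362 × 0.005853 = 1660 m³/day.

1660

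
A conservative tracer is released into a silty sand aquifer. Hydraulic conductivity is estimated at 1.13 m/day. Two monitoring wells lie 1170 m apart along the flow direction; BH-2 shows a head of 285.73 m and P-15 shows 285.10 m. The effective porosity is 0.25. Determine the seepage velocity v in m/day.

0.00243

Hydraulic gradient i = (285.73 − 285.10) / 1170 = 0.63 / 1170 = 0.0005385.
Darcy flux q = K · i = 1.130 × 0.0005385 = 0.0006085 m/day.
Seepage velocity v = q / n_e = 0.0006085 / 0.25 = 0.002434 m/day.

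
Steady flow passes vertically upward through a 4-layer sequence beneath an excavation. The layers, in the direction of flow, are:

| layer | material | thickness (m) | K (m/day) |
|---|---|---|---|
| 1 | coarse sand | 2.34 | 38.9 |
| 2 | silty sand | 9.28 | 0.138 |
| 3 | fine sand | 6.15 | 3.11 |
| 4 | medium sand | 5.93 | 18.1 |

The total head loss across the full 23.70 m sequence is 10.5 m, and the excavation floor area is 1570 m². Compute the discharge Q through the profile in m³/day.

237

Flow is perpendicular to layering, so the layers act in series and the equivalent K is the thickness-weighted harmonic mean.
Total thickness L = 2.34 + 9.28 + 6.15 + 5.93 = 23.70 m.
Σ(b_i/K_i) = 2.34/38.9 + 9.28/0.138 + 6.15/3.11 + 5.93/18.1 = 69.61 d.
K_eq = L / Σ(b_i/K_i) = 23.70 / 69.61 = 0.3405 m/day.
Q = K_eq · A · (Δh/L) = 0.3405 × 1570 × (10.5/23.70) = 236.8 m³/day.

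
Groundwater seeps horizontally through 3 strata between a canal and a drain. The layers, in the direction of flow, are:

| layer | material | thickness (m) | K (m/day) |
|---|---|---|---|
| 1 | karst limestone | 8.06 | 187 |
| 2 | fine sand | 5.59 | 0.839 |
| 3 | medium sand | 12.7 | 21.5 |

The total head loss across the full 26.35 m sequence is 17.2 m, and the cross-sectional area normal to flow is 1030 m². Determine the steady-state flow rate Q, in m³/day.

2430

Flow is perpendicular to layering, so the layers act in series and the equivalent K is the thickness-weighted harmonic mean.
Total thickness L = 8.06 + 5.59 + 12.7 = 26.35 m.
Σ(b_i/K_i) = 8.06/187 + 5.59/0.839 + 12.7/21.5 = 7.296 d.
K_eq = L / Σ(b_i/K_i) = 26.35 / 7.296 = 3.611 m/day.
Q = K_eq · A · (Δh/L) = 3.611 × 1030 × (17.2/26.35) = 2428 m³/day.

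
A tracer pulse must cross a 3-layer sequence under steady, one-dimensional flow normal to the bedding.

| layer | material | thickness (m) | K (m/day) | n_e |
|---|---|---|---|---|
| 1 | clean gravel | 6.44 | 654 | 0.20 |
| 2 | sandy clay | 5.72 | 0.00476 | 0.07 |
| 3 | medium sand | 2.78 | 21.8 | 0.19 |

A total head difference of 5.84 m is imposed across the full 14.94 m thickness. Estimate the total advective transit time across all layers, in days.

With flow normal to the layers, continuity requires the same specific discharge q through every layer.
Σ(b_i/K_i) = 6.44/654 + 5.72/0.00476 + 2.78/21.8 = 1202 d.
q = Δh / Σ(b_i/K_i) = 5.84 / 1202 = 0.004859 m/day.
In each layer the seepage velocity is v_i = q/n_i, so the layer transit time is t_i = b_i·n_i / q:
  layer 1 (clean gravel): t_1 = 6.44 × 0.20 / 0.004859 = 265.1 d
  layer 2 (sandy clay): t_2 = 5.72 × 0.07 / 0.004859 = 82.40 d
  layer 3 (medium sand): t_3 = 2.78 × 0.19 / 0.004859 = 108.7 d
Total t = Σ t_i = 456.2 days.

456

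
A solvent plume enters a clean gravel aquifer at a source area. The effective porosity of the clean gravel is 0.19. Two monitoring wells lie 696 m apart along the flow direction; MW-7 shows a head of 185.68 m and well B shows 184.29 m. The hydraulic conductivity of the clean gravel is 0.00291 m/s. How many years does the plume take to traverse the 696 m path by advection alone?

0.721

Convert K: 0.00291 m/s × 86400 = 251.4 m/day.
Hydraulic gradient i = (185.68 − 184.29) / 696 = 1.39 / 696 = 0.001997.
Darcy flux q = K · i = 251.4 × 0.001997 = 0.5021 m/day.
Seepage velocity v = q / n_e = 0.5021 / 0.19 = 2.643 m/day.
Travel time t = L / v = 696 / 2.643 = 263.4 days = 0.7210 years.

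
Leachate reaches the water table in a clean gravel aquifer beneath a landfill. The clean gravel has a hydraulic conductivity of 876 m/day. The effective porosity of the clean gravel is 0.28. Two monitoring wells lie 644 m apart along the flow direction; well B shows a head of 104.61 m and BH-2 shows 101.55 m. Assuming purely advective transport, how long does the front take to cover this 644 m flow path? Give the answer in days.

Hydraulic gradient i = (104.61 − 101.55) / 644 = 3.06 / 644 = 0.004752.
Darcy flux q = K · i = 876.0 × 0.004752 = 4.162 m/day.
Seepage velocity v = q / n_e = 4.162 / 0.28 = 14.87 m/day.
Travel time t = L / v = 644 / 14.87 = 43.32 days.

43.3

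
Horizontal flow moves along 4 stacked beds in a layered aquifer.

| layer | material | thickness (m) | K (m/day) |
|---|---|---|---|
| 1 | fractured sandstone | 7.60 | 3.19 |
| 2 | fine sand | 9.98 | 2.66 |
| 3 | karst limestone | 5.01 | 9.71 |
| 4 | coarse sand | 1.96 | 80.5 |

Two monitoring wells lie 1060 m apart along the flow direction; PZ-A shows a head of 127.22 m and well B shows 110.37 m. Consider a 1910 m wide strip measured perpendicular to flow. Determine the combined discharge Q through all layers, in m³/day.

Flow is parallel to layering, so each bed carries its own Darcy discharge and the transmissivities add.
Σ(K_i·b_i) = 3.19×7.60 + 2.66×9.98 + 9.71×5.01 + 80.5×1.96 = 257.2 m²/day.
Hydraulic gradient i = (127.22 − 110.37) / 1060 = 16.85 / 1060 = 0.01590.
Q = Σ(K_i·b_i) · W · i = 257.2 × 1910 × 0.01590 = 7810 m³/day.

7810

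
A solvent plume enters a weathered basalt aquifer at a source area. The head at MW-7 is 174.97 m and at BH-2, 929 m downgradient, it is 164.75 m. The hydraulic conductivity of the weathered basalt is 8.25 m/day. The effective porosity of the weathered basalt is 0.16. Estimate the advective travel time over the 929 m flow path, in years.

Hydraulic gradient i = (174.97 − 164.75) / 929 = 10.22 / 929 = 0.01100.
Darcy flux q = K · i = 8.250 × 0.01100 = 0.09076 m/day.
Seepage velocity v = q / n_e = 0.09076 / 0.16 = 0.5672 m/day.
Travel time t = L / v = 929 / 0.5672 = 1638 days = 4.484 years.

4.48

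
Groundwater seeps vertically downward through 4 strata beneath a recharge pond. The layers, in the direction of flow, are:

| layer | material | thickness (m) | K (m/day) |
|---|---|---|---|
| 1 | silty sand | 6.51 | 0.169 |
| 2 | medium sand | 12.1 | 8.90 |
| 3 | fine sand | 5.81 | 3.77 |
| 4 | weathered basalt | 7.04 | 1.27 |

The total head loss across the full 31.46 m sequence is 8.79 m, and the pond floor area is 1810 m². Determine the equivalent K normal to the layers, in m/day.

0.670

Flow is perpendicular to layering, so the layers act in series and the equivalent K is the thickness-weighted harmonic mean.
Total thickness L = 6.51 + 12.1 + 5.81 + 7.04 = 31.46 m.
Σ(b_i/K_i) = 6.51/0.169 + 12.1/8.90 + 5.81/3.77 + 7.04/1.27 = 46.96 d.
K_eq = L / Σ(b_i/K_i) = 31.46 / 46.96 = 0.6699 m/day.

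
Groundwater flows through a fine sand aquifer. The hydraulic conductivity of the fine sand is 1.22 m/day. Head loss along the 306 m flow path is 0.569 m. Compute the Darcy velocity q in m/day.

Hydraulic gradient i = Δh / L = 0.569 / 306 = 0.001859.
Specific discharge q = K · i = 1.220 × 0.001859 = 0.002269 m/day.

0.00227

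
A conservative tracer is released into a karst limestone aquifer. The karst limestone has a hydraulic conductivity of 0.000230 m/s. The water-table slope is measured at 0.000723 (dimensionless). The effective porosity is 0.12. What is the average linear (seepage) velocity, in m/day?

0.120

Convert K: 0.000230 m/s × 86400 = 19.87 m/day.
Hydraulic gradient i = 0.000723.
Darcy flux q = K · i = 19.87 × 0.0007230 = 0.01437 m/day.
Seepage velocity v = q / n_e = 0.01437 / 0.12 = 0.1197 m/day.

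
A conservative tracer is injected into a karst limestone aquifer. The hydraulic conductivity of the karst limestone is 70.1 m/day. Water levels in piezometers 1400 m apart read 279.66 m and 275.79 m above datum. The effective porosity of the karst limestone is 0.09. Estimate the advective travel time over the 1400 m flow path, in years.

Hydraulic gradient i = (279.66 − 275.79) / 1400 = 3.87 / 1400 = 0.002764.
Darcy flux q = K · i = 70.10 × 0.002764 = 0.1938 m/day.
Seepage velocity v = q / n_e = 0.1938 / 0.09 = 2.153 m/day.
Travel time t = L / v = 1400 / 2.153 = 650.2 days = 1.780 years.

1.78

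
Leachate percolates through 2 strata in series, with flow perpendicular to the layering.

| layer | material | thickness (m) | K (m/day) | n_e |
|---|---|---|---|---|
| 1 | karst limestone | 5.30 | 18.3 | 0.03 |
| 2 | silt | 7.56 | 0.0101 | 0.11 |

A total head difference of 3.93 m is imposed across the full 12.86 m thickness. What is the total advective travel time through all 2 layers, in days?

With flow normal to the layers, continuity requires the same specific discharge q through every layer.
Σ(b_i/K_i) = 5.30/18.3 + 7.56/0.0101 = 748.8 d.
q = Δh / Σ(b_i/K_i) = 3.93 / 748.8 = 0.005248 m/day.
In each layer the seepage velocity is v_i = q/n_i, so the layer transit time is t_i = b_i·n_i / q:
  layer 1 (karst limestone): t_1 = 5.30 × 0.03 / 0.005248 = 30.30 d
  layer 2 (silt): t_2 = 7.56 × 0.11 / 0.005248 = 158.4 d
Total t = Σ t_i = 188.7 days.

189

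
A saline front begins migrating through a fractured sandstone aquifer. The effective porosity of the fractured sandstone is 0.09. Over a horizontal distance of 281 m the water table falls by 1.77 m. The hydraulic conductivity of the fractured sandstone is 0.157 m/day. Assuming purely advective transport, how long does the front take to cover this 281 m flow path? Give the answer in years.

70.0

Hydraulic gradient i = Δh / L = 1.77 / 281 = 0.006299.
Darcy flux q = K · i = 0.1570 × 0.006299 = 0.0009889 m/day.
Seepage velocity v = q / n_e = 0.0009889 / 0.09 = 0.01099 m/day.
Travel time t = L / v = 281 / 0.01099 = 25573 days = 70.02 years.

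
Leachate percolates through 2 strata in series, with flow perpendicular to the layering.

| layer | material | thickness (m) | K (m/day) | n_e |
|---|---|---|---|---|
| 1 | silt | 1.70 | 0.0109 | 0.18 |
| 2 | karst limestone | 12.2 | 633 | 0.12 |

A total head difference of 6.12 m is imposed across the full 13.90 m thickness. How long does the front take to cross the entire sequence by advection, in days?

45.1

With flow normal to the layers, continuity requires the same specific discharge q through every layer.
Σ(b_i/K_i) = 1.70/0.0109 + 12.2/633 = 156.0 d.
q = Δh / Σ(b_i/K_i) = 6.12 / 156.0 = 0.03924 m/day.
In each layer the seepage velocity is v_i = q/n_i, so the layer transit time is t_i = b_i·n_i / q:
  layer 1 (silt): t_1 = 1.70 × 0.18 / 0.03924 = 7.799 d
  layer 2 (karst limestone): t_2 = 12.2 × 0.12 / 0.03924 = 37.31 d
Total t = Σ t_i = 45.11 days.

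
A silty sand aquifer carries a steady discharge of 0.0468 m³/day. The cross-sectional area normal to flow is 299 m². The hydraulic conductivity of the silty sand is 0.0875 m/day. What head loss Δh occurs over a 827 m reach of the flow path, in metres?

1.48

From Q = K·A·i, i = Q / (K·A) = 0.0468 / (0.08750 × 299.0) = 0.001789.
Head loss Δh = i · L = 0.001789 × 827 = 1.479 m.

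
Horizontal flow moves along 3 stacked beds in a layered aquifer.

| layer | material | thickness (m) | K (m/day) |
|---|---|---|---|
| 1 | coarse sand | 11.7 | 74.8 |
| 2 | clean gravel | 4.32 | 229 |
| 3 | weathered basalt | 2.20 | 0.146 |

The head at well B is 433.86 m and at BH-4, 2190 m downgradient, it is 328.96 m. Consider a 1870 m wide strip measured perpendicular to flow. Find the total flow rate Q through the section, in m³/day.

Flow is parallel to layering, so each bed carries its own Darcy discharge and the transmissivities add.
Σ(K_i·b_i) = 74.8×11.7 + 229×4.32 + 0.146×2.20 = 1865 m²/day.
Hydraulic gradient i = (433.86 − 328.96) / 2190 = 104.9 / 2190 = 0.04790.
Q = Σ(K_i·b_i) · W · i = 1865 × 1870 × 0.04790 = 1.670e+05 m³/day.

167000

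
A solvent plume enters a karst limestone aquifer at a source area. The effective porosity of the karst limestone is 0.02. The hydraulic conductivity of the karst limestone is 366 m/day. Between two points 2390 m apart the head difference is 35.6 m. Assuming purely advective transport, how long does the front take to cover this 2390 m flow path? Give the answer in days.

8.77

Hydraulic gradient i = Δh / L = 35.6 / 2390 = 0.01490.
Darcy flux q = K · i = 366.0 × 0.01490 = 5.452 m/day.
Seepage velocity v = q / n_e = 5.452 / 0.02 = 272.6 m/day.
Travel time t = L / v = 2390 / 272.6 = 8.768 days.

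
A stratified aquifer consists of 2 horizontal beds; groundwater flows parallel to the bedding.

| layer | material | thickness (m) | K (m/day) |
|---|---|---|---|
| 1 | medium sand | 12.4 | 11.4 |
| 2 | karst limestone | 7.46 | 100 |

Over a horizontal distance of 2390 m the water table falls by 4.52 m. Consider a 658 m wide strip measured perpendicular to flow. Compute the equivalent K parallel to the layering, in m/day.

44.7

Flow is parallel to layering, so each bed carries its own Darcy discharge and the transmissivities add.
Σ(K_i·b_i) = 11.4×12.4 + 100×7.46 = 887.4 m²/day.
Total thickness b = 19.86 m, so K_eq = Σ(K_i·b_i)/b = 44.68 m/day.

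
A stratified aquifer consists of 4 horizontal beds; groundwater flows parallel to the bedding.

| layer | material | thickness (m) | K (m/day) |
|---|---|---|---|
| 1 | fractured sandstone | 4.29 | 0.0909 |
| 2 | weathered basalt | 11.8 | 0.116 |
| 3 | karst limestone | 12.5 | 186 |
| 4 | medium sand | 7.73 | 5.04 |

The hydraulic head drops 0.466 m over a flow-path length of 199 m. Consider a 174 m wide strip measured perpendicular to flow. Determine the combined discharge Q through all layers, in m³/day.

964

Flow is parallel to layering, so each bed carries its own Darcy discharge and the transmissivities add.
Σ(K_i·b_i) = 0.0909×4.29 + 0.116×11.8 + 186×12.5 + 5.04×7.73 = 2366 m²/day.
Hydraulic gradient i = Δh / L = 0.466 / 199 = 0.002342.
Q = Σ(K_i·b_i) · W · i = 2366 × 174 × 0.002342 = 963.9 m³/day.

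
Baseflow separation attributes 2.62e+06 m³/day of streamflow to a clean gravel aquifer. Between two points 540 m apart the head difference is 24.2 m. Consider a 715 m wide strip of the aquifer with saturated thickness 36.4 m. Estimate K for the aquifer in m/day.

Cross-sectional area A = 715 × 36.4 = 26026 m².
Hydraulic gradient i = Δh / L = 24.2 / 540 = 0.04481.
From Q = K·A·i, K = Q / (A·i) = 2.62e+06 / (26026 × 0.04481) = 2246 m/day.

2250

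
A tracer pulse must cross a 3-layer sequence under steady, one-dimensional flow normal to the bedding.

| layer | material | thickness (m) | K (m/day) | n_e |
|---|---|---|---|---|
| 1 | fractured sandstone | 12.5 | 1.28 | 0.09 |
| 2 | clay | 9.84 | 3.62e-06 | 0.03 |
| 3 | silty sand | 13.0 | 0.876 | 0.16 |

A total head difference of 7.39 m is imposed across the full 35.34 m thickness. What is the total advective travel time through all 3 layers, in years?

With flow normal to the layers, continuity requires the same specific discharge q through every layer.
Σ(b_i/K_i) = 12.5/1.28 + 9.84/3.62e-06 + 13.0/0.876 = 2.718e+06 d.
q = Δh / Σ(b_i/K_i) = 7.39 / 2.718e+06 = 2.719e-06 m/day.
In each layer the seepage velocity is v_i = q/n_i, so the layer transit time is t_i = b_i·n_i / q:
  layer 1 (fractured sandstone): t_1 = 12.5 × 0.09 / 2.719e-06 = 4.138e+05 d
  layer 2 (clay): t_2 = 9.84 × 0.03 / 2.719e-06 = 1.086e+05 d
  layer 3 (silty sand): t_3 = 13.0 × 0.16 / 2.719e-06 = 7.651e+05 d
Total t = Σ t_i = 1.287e+06 days = 3525 years.

3520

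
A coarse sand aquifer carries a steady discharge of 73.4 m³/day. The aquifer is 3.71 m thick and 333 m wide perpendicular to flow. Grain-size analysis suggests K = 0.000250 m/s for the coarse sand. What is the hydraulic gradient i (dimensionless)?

Convert K: 0.000250 m/s × 86400 = 21.60 m/day.
Cross-sectional area A = 333 × 3.71 = 1235 m².
From Q = K·A·i, i = Q / (K·A) = 73.4 / (21.60 × 1235) = 0.002751.

0.00275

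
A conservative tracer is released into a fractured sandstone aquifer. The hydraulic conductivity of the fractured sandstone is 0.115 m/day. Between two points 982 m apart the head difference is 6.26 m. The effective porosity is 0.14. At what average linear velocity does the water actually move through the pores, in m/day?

Hydraulic gradient i = Δh / L = 6.26 / 982 = 0.006375.
Darcy flux q = K · i = 0.1150 × 0.006375 = 0.0007331 m/day.
Seepage velocity v = q / n_e = 0.0007331 / 0.14 = 0.005236 m/day.

0.00524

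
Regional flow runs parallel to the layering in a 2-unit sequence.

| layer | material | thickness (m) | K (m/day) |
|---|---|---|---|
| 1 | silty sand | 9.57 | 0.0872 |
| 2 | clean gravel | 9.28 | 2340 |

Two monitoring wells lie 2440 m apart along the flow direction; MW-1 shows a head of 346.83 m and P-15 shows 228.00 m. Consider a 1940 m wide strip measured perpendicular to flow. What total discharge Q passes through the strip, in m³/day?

2.05e+06

Flow is parallel to layering, so each bed carries its own Darcy discharge and the transmissivities add.
Σ(K_i·b_i) = 0.0872×9.57 + 2340×9.28 = 21716 m²/day.
Hydraulic gradient i = (346.83 − 228.00) / 2440 = 118.83 / 2440 = 0.04870.
Q = Σ(K_i·b_i) · W · i = 21716 × 1940 × 0.04870 = 2.052e+06 m³/day.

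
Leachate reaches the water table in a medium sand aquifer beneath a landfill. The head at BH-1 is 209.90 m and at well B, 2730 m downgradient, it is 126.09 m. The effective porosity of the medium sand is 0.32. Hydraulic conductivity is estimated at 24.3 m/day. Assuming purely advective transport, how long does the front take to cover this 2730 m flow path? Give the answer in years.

Hydraulic gradient i = (209.90 − 126.09) / 2730 = 83.81 / 2730 = 0.03070.
Darcy flux q = K · i = 24.30 × 0.03070 = 0.7460 m/day.
Seepage velocity v = q / n_e = 0.7460 / 0.32 = 2.331 m/day.
Travel time t = L / v = 2730 / 2.331 = 1171 days = 3.206 years.

3.21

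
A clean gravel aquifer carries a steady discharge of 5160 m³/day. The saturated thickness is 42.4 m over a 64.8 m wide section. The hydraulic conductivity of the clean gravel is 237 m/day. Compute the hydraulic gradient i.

Cross-sectional area A = 64.8 × 42.4 = 2748 m².
From Q = K·A·i, i = Q / (K·A) = 5160 / (237.0 × 2748) = 0.007924.

0.00792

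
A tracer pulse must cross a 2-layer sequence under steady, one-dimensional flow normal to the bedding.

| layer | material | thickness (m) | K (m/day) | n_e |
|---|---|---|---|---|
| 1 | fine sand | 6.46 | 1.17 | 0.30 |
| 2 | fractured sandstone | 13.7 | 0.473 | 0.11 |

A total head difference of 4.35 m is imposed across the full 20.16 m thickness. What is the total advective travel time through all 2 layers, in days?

With flow normal to the layers, continuity requires the same specific discharge q through every layer.
Σ(b_i/K_i) = 6.46/1.17 + 13.7/0.473 = 34.49 d.
q = Δh / Σ(b_i/K_i) = 4.35 / 34.49 = 0.1261 m/day.
In each layer the seepage velocity is v_i = q/n_i, so the layer transit time is t_i = b_i·n_i / q:
  layer 1 (fine sand): t_1 = 6.46 × 0.30 / 0.1261 = 15.36 d
  layer 2 (fractured sandstone): t_2 = 13.7 × 0.11 / 0.1261 = 11.95 d
Total t = Σ t_i = 27.31 days.

27.3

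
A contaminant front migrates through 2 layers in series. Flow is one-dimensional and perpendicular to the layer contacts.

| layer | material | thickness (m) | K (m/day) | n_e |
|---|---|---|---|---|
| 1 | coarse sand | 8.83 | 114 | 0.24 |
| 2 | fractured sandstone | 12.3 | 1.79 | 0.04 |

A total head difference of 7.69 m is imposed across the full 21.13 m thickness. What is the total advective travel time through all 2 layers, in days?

With flow normal to the layers, continuity requires the same specific discharge q through every layer.
Σ(b_i/K_i) = 8.83/114 + 12.3/1.79 = 6.949 d.
q = Δh / Σ(b_i/K_i) = 7.69 / 6.949 = 1.107 m/day.
In each layer the seepage velocity is v_i = q/n_i, so the layer transit time is t_i = b_i·n_i / q:
  layer 1 (coarse sand): t_1 = 8.83 × 0.24 / 1.107 = 1.915 d
  layer 2 (fractured sandstone): t_2 = 12.3 × 0.04 / 1.107 = 0.4446 d
Total t = Σ t_i = 2.360 days.

2.36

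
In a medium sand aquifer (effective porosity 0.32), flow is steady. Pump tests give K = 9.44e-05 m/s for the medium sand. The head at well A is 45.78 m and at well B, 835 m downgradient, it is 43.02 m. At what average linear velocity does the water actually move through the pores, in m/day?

0.0842

Convert K: 9.44e-05 m/s × 86400 = 8.156 m/day.
Hydraulic gradient i = (45.78 − 43.02) / 835 = 2.76 / 835 = 0.003305.
Darcy flux q = K · i = 8.156 × 0.003305 = 0.02696 m/day.
Seepage velocity v = q / n_e = 0.02696 / 0.32 = 0.08425 m/day.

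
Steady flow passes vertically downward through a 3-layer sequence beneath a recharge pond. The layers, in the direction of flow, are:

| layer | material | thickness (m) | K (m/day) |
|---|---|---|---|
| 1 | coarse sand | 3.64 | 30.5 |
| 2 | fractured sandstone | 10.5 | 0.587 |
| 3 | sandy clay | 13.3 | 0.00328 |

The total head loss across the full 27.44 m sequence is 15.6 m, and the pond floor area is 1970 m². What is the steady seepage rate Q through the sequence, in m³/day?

7.55

Flow is perpendicular to layering, so the layers act in series and the equivalent K is the thickness-weighted harmonic mean.
Total thickness L = 3.64 + 10.5 + 13.3 = 27.44 m.
Σ(b_i/K_i) = 3.64/30.5 + 10.5/0.587 + 13.3/0.00328 = 4073 d.
K_eq = L / Σ(b_i/K_i) = 27.44 / 4073 = 0.006737 m/day.
Q = K_eq · A · (Δh/L) = 0.006737 × 1970 × (15.6/27.44) = 7.546 m³/day.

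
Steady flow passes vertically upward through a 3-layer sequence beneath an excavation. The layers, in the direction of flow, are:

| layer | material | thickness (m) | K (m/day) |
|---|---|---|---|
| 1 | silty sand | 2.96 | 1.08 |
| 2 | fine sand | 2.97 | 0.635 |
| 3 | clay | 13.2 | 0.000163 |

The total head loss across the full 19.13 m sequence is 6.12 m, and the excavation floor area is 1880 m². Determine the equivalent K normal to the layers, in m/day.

0.000236

Flow is perpendicular to layering, so the layers act in series and the equivalent K is the thickness-weighted harmonic mean.
Total thickness L = 2.96 + 2.97 + 13.2 = 19.13 m.
Σ(b_i/K_i) = 2.96/1.08 + 2.97/0.635 + 13.2/0.000163 = 80989 d.
K_eq = L / Σ(b_i/K_i) = 19.13 / 80989 = 0.0002362 m/day.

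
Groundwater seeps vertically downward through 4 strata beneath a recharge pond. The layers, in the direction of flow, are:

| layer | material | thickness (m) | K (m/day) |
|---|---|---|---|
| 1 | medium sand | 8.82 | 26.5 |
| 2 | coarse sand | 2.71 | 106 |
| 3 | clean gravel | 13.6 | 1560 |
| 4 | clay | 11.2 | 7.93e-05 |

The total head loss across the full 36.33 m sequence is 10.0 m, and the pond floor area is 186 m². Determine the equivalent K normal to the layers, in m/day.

0.000257

Flow is perpendicular to layering, so the layers act in series and the equivalent K is the thickness-weighted harmonic mean.
Total thickness L = 8.82 + 2.71 + 13.6 + 11.2 = 36.33 m.
Σ(b_i/K_i) = 8.82/26.5 + 2.71/106 + 13.6/1560 + 11.2/7.93e-05 = 1.412e+05 d.
K_eq = L / Σ(b_i/K_i) = 36.33 / 1.412e+05 = 0.0002572 m/day.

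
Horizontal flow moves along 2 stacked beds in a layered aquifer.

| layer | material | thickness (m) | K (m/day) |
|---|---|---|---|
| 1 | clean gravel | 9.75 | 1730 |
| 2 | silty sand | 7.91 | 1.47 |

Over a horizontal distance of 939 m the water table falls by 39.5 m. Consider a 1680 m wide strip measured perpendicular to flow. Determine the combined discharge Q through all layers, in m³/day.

1.19e+06

Flow is parallel to layering, so each bed carries its own Darcy discharge and the transmissivities add.
Σ(K_i·b_i) = 1730×9.75 + 1.47×7.91 = 16879 m²/day.
Hydraulic gradient i = Δh / L = 39.5 / 939 = 0.04207.
Q = Σ(K_i·b_i) · W · i = 16879 × 1680 × 0.04207 = 1.193e+06 m³/day.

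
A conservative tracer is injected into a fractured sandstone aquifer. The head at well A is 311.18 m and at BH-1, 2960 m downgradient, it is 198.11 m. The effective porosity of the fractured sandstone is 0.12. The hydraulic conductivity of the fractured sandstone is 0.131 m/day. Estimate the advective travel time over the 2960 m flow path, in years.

Hydraulic gradient i = (311.18 − 198.11) / 2960 = 113.07 / 2960 = 0.03820.
Darcy flux q = K · i = 0.1310 × 0.03820 = 0.005004 m/day.
Seepage velocity v = q / n_e = 0.005004 / 0.12 = 0.04170 m/day.
Travel time t = L / v = 2960 / 0.04170 = 70982 days = 194.3 years.

194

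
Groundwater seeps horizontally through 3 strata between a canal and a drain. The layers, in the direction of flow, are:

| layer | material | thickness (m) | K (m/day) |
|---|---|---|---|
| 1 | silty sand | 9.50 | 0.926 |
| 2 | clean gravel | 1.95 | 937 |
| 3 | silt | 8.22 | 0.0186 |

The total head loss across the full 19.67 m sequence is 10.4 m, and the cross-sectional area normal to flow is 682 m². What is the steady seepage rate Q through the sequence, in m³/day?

Flow is perpendicular to layering, so the layers act in series and the equivalent K is the thickness-weighted harmonic mean.
Total thickness L = 9.50 + 1.95 + 8.22 = 19.67 m.
Σ(b_i/K_i) = 9.50/0.926 + 1.95/937 + 8.22/0.0186 = 452.2 d.
K_eq = L / Σ(b_i/K_i) = 19.67 / 452.2 = 0.04350 m/day.
Q = K_eq · A · (Δh/L) = 0.04350 × 682 × (10.4/19.67) = 15.69 m³/day.

15.7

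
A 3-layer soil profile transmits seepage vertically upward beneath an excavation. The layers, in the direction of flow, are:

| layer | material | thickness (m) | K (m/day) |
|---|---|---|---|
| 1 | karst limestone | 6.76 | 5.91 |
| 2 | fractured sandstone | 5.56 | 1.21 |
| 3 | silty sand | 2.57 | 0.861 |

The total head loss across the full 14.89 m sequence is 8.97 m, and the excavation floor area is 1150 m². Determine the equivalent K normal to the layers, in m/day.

Flow is perpendicular to layering, so the layers act in series and the equivalent K is the thickness-weighted harmonic mean.
Total thickness L = 6.76 + 5.56 + 2.57 = 14.89 m.
Σ(b_i/K_i) = 6.76/5.91 + 5.56/1.21 + 2.57/0.861 = 8.724 d.
K_eq = L / Σ(b_i/K_i) = 14.89 / 8.724 = 1.707 m/day.

1.71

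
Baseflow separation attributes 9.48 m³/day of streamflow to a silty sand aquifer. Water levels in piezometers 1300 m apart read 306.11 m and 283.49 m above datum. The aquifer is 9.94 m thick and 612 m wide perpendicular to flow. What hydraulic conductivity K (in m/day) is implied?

0.0896

Cross-sectional area A = 612 × 9.94 = 6083 m².
Hydraulic gradient i = (306.11 − 283.49) / 1300 = 22.62 / 1300 = 0.01740.
From Q = K·A·i, K = Q / (A·i) = 9.48 / (6083 × 0.01740) = 0.08956 m/day.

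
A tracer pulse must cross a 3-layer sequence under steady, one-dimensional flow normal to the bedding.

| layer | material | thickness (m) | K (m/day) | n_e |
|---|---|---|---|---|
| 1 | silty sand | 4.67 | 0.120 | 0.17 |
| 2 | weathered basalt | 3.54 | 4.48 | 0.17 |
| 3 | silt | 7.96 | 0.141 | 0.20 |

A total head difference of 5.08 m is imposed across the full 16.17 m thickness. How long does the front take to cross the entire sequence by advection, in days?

56.6

With flow normal to the layers, continuity requires the same specific discharge q through every layer.
Σ(b_i/K_i) = 4.67/0.120 + 3.54/4.48 + 7.96/0.141 = 96.16 d.
q = Δh / Σ(b_i/K_i) = 5.08 / 96.16 = 0.05283 m/day.
In each layer the seepage velocity is v_i = q/n_i, so the layer transit time is t_i = b_i·n_i / q:
  layer 1 (silty sand): t_1 = 4.67 × 0.17 / 0.05283 = 15.03 d
  layer 2 (weathered basalt): t_2 = 3.54 × 0.17 / 0.05283 = 11.39 d
  layer 3 (silt): t_3 = 7.96 × 0.20 / 0.05283 = 30.14 d
Total t = Σ t_i = 56.56 days.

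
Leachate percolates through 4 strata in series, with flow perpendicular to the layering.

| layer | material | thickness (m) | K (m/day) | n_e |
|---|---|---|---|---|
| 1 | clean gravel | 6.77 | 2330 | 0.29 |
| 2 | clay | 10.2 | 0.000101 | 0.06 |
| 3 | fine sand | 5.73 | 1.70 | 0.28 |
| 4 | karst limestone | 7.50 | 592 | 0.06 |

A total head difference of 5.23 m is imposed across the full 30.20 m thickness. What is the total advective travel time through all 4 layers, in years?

245

With flow normal to the layers, continuity requires the same specific discharge q through every layer.
Σ(b_i/K_i) = 6.77/2330 + 10.2/0.000101 + 5.73/1.70 + 7.50/592 = 1.010e+05 d.
q = Δh / Σ(b_i/K_i) = 5.23 / 1.010e+05 = 5.179e-05 m/day.
In each layer the seepage velocity is v_i = q/n_i, so the layer transit time is t_i = b_i·n_i / q:
  layer 1 (clean gravel): t_1 = 6.77 × 0.29 / 5.179e-05 = 37912 d
  layer 2 (clay): t_2 = 10.2 × 0.06 / 5.179e-05 = 11818 d
  layer 3 (fine sand): t_3 = 5.73 × 0.28 / 5.179e-05 = 30982 d
  layer 4 (karst limestone): t_4 = 7.50 × 0.06 / 5.179e-05 = 8690 d
Total t = Σ t_i = 89401 days = 244.8 years.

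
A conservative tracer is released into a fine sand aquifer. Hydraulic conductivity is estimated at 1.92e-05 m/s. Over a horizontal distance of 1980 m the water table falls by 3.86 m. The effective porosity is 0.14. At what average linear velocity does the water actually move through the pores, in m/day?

Convert K: 1.92e-05 m/s × 86400 = 1.659 m/day.
Hydraulic gradient i = Δh / L = 3.86 / 1980 = 0.001949.
Darcy flux q = K · i = 1.659 × 0.001949 = 0.003234 m/day.
Seepage velocity v = q / n_e = 0.003234 / 0.14 = 0.02310 m/day.

0.0231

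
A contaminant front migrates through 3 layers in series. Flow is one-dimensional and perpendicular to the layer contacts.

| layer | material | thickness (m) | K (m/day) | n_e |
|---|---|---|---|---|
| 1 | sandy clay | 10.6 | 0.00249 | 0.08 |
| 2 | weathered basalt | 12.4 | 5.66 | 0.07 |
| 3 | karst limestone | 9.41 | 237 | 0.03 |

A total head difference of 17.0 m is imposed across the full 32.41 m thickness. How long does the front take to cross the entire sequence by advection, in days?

501

With flow normal to the layers, continuity requires the same specific discharge q through every layer.
Σ(b_i/K_i) = 10.6/0.00249 + 12.4/5.66 + 9.41/237 = 4259 d.
q = Δh / Σ(b_i/K_i) = 17.0 / 4259 = 0.003991 m/day.
In each layer the seepage velocity is v_i = q/n_i, so the layer transit time is t_i = b_i·n_i / q:
  layer 1 (sandy clay): t_1 = 10.6 × 0.08 / 0.003991 = 212.5 d
  layer 2 (weathered basalt): t_2 = 12.4 × 0.07 / 0.003991 = 217.5 d
  layer 3 (karst limestone): t_3 = 9.41 × 0.03 / 0.003991 = 70.73 d
Total t = Σ t_i = 500.7 days.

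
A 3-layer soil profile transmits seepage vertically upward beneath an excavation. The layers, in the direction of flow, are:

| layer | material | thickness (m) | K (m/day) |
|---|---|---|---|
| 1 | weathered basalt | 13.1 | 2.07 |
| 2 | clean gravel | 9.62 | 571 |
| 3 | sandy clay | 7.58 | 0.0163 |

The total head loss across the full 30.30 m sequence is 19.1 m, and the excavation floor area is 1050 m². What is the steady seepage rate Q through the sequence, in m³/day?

Flow is perpendicular to layering, so the layers act in series and the equivalent K is the thickness-weighted harmonic mean.
Total thickness L = 13.1 + 9.62 + 7.58 = 30.30 m.
Σ(b_i/K_i) = 13.1/2.07 + 9.62/571 + 7.58/0.0163 = 471.4 d.
K_eq = L / Σ(b_i/K_i) = 30.30 / 471.4 = 0.06428 m/day.
Q = K_eq · A · (Δh/L) = 0.06428 × 1050 × (19.1/30.30) = 42.55 m³/day.

42.5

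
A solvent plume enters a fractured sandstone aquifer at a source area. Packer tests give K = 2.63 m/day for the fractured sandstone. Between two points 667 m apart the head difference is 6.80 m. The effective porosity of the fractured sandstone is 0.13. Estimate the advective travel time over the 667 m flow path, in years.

8.85

Hydraulic gradient i = Δh / L = 6.80 / 667 = 0.01019.
Darcy flux q = K · i = 2.630 × 0.01019 = 0.02681 m/day.
Seepage velocity v = q / n_e = 0.02681 / 0.13 = 0.2063 m/day.
Travel time t = L / v = 667 / 0.2063 = 3234 days = 8.854 years.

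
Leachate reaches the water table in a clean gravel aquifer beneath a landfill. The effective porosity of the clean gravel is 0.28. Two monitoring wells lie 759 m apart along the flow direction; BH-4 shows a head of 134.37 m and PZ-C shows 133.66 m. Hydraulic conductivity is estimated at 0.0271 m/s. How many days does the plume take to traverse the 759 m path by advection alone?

Convert K: 0.0271 m/s × 86400 = 2341 m/day.
Hydraulic gradient i = (134.37 − 133.66) / 759 = 0.71 / 759 = 0.0009354.
Darcy flux q = K · i = 2341 × 0.0009354 = 2.190 m/day.
Seepage velocity v = q / n_e = 2.190 / 0.28 = 7.822 m/day.
Travel time t = L / v = 759 / 7.822 = 97.03 days.

97.0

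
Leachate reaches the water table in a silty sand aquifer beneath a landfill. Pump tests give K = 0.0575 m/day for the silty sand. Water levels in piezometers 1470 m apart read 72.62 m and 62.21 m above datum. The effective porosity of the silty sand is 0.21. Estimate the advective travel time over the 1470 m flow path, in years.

2080

Hydraulic gradient i = (72.62 − 62.21) / 1470 = 10.41 / 1470 = 0.007082.
Darcy flux q = K · i = 0.05750 × 0.007082 = 0.0004072 m/day.
Seepage velocity v = q / n_e = 0.0004072 / 0.21 = 0.001939 m/day.
Travel time t = L / v = 1470 / 0.001939 = 7.581e+05 days = 2076 years.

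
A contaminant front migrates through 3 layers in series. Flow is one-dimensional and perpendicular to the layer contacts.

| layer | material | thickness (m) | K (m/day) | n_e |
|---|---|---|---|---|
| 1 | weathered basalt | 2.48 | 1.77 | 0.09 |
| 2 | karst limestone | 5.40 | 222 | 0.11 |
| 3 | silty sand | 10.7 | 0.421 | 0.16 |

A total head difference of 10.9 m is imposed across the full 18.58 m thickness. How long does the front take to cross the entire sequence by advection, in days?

With flow normal to the layers, continuity requires the same specific discharge q through every layer.
Σ(b_i/K_i) = 2.48/1.77 + 5.40/222 + 10.7/0.421 = 26.84 d.
q = Δh / Σ(b_i/K_i) = 10.9 / 26.84 = 0.4061 m/day.
In each layer the seepage velocity is v_i = q/n_i, so the layer transit time is t_i = b_i·n_i / q:
  layer 1 (weathered basalt): t_1 = 2.48 × 0.09 / 0.4061 = 0.5496 d
  layer 2 (karst limestone): t_2 = 5.40 × 0.11 / 0.4061 = 1.463 d
  layer 3 (silty sand): t_3 = 10.7 × 0.16 / 0.4061 = 4.216 d
Total t = Σ t_i = 6.228 days.

6.23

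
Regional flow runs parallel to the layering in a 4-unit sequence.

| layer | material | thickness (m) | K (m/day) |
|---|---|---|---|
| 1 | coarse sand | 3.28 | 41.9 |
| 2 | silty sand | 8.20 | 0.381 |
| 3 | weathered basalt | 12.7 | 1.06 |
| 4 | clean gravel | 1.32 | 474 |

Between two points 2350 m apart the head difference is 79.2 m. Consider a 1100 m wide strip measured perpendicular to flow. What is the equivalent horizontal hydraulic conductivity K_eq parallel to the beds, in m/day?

30.6

Flow is parallel to layering, so each bed carries its own Darcy discharge and the transmissivities add.
Σ(K_i·b_i) = 41.9×3.28 + 0.381×8.20 + 1.06×12.7 + 474×1.32 = 779.7 m²/day.
Total thickness b = 25.50 m, so K_eq = Σ(K_i·b_i)/b = 30.58 m/day.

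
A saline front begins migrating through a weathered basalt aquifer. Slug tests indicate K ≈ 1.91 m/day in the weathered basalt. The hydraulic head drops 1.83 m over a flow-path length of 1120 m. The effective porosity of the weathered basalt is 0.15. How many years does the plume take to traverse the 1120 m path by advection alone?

147

Hydraulic gradient i = Δh / L = 1.83 / 1120 = 0.001634.
Darcy flux q = K · i = 1.910 × 0.001634 = 0.003121 m/day.
Seepage velocity v = q / n_e = 0.003121 / 0.15 = 0.02081 m/day.
Travel time t = L / v = 1120 / 0.02081 = 53832 days = 147.4 years.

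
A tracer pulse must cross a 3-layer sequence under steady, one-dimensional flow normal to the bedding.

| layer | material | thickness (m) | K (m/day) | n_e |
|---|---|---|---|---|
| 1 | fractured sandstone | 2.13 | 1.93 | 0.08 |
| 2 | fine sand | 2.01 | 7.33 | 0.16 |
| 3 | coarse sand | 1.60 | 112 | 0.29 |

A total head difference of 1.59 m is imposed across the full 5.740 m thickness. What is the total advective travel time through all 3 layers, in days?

With flow normal to the layers, continuity requires the same specific discharge q through every layer.
Σ(b_i/K_i) = 2.13/1.93 + 2.01/7.33 + 1.60/112 = 1.392 d.
q = Δh / Σ(b_i/K_i) = 1.59 / 1.392 = 1.142 m/day.
In each layer the seepage velocity is v_i = q/n_i, so the layer transit time is t_i = b_i·n_i / q:
  layer 1 (fractured sandstone): t_1 = 2.13 × 0.08 / 1.142 = 0.1492 d
  layer 2 (fine sand): t_2 = 2.01 × 0.16 / 1.142 = 0.2816 d
  layer 3 (coarse sand): t_3 = 1.60 × 0.29 / 1.142 = 0.4063 d
Total t = Σ t_i = 0.8370 days.

0.837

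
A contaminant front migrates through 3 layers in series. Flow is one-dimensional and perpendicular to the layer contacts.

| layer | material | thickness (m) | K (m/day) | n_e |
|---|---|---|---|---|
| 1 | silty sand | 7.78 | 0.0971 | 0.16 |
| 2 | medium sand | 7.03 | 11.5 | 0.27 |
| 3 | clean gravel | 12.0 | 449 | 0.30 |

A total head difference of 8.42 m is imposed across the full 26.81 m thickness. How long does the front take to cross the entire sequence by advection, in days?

With flow normal to the layers, continuity requires the same specific discharge q through every layer.
Σ(b_i/K_i) = 7.78/0.0971 + 7.03/11.5 + 12.0/449 = 80.76 d.
q = Δh / Σ(b_i/K_i) = 8.42 / 80.76 = 0.1043 m/day.
In each layer the seepage velocity is v_i = q/n_i, so the layer transit time is t_i = b_i·n_i / q:
  layer 1 (silty sand): t_1 = 7.78 × 0.16 / 0.1043 = 11.94 d
  layer 2 (medium sand): t_2 = 7.03 × 0.27 / 0.1043 = 18.21 d
  layer 3 (clean gravel): t_3 = 12.0 × 0.30 / 0.1043 = 34.53 d
Total t = Σ t_i = 64.68 days.

64.7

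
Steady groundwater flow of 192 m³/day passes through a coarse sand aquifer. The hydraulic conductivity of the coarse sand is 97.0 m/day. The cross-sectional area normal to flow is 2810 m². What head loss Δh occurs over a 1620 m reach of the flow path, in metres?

From Q = K·A·i, i = Q / (K·A) = 192 / (97.00 × 2810) = 0.0007044.
Head loss Δh = i · L = 0.0007044 × 1620 = 1.141 m.

1.14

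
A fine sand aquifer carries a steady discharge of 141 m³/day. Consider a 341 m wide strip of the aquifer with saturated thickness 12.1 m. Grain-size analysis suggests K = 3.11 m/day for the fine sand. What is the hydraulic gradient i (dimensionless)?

0.0110

Cross-sectional area A = 341 × 12.1 = 4126 m².
From Q = K·A·i, i = Q / (K·A) = 141 / (3.110 × 4126) = 0.01099.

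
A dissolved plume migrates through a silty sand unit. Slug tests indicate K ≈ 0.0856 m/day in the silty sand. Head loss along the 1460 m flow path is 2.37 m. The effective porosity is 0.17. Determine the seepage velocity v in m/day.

Hydraulic gradient i = Δh / L = 2.37 / 1460 = 0.001623.
Darcy flux q = K · i = 0.08560 × 0.001623 = 0.0001390 m/day.
Seepage velocity v = q / n_e = 0.0001390 / 0.17 = 0.0008174 m/day.

0.000817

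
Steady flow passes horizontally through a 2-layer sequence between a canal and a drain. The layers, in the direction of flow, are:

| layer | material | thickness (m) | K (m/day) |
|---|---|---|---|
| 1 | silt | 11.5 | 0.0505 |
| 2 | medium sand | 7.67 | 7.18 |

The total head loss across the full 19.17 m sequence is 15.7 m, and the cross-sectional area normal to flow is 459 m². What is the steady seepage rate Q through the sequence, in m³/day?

31.5

Flow is perpendicular to layering, so the layers act in series and the equivalent K is the thickness-weighted harmonic mean.
Total thickness L = 11.5 + 7.67 = 19.17 m.
Σ(b_i/K_i) = 11.5/0.0505 + 7.67/7.18 = 228.8 d.
K_eq = L / Σ(b_i/K_i) = 19.17 / 228.8 = 0.08379 m/day.
Q = K_eq · A · (Δh/L) = 0.08379 × 459 × (15.7/19.17) = 31.50 m³/day.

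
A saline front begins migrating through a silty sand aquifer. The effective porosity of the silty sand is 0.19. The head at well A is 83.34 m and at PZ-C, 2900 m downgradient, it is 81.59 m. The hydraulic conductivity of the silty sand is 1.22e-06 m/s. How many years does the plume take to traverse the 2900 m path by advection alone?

23700

Convert K: 1.22e-06 m/s × 86400 = 0.1054 m/day.
Hydraulic gradient i = (83.34 − 81.59) / 2900 = 1.75 / 2900 = 0.0006034.
Darcy flux q = K · i = 0.1054 × 0.0006034 = 6.361e-05 m/day.
Seepage velocity v = q / n_e = 6.361e-05 / 0.19 = 0.0003348 m/day.
Travel time t = L / v = 2900 / 0.0003348 = 8.662e+06 days = 23716 years.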